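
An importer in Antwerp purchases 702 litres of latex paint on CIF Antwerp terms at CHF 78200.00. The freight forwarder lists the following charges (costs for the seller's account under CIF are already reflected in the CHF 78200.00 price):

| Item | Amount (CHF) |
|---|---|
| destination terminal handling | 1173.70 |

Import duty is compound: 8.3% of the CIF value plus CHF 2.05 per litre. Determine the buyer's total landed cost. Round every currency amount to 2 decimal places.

CIF: the seller pays costs through ocean freight and marine insurance to the destination port.
The CIF price already equals the CIF value: 78200.00
Ad valorem component: 78200.00 × 8.3% = 6490.60
Specific component: 702 × 2.05 = 1439.10
Import duty = 6490.60 + 1439.10 = 7929.70
Buyer bears: destination terminal 1173.70 + duty 7929.70 = 9103.40
Landed cost = invoice 78200.00 + 9103.40 = 87303.40

Total landed cost: CHF 87303.40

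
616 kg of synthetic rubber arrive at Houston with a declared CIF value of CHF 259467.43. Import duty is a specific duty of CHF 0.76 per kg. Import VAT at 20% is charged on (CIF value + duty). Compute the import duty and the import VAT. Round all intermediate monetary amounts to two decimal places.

Import duty: CHF 468.16; import VAT: CHF 51987.12

Import duty = 616 × 0.76 = 468.16
VAT base = CIF + duty = 259467.43 + 468.16 = 259935.59
Import VAT = 259935.59 × 20% = 51987.12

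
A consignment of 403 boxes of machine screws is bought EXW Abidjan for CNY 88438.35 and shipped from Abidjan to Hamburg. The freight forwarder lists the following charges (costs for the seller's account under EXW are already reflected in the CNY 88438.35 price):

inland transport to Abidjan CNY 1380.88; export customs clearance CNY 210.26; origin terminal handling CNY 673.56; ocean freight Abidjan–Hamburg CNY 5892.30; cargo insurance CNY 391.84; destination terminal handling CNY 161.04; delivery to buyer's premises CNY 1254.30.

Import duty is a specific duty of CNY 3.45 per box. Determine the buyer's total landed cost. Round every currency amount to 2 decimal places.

EXW: the seller makes goods available at their premises; the buyer bears all onward costs.
CIF value = EXW price + inland to port + export clearance + origin terminal + freight + insurance = 88438.35 + 1380.88 + 210.26 + 673.56 + 5892.30 + 391.84 = 96987.19
Import duty = 403 × 3.45 = 1390.35
Buyer bears: inland to port 1380.88 + export clearance 210.26 + origin terminal 673.56 + freight 5892.30 + insurance 391.84 + destination terminal 161.04 + delivery 1254.30 + duty 1390.35 = 11354.53
Landed cost = invoice 88438.35 + 11354.53 = 99792.88

Total landed cost: CNY 99792.88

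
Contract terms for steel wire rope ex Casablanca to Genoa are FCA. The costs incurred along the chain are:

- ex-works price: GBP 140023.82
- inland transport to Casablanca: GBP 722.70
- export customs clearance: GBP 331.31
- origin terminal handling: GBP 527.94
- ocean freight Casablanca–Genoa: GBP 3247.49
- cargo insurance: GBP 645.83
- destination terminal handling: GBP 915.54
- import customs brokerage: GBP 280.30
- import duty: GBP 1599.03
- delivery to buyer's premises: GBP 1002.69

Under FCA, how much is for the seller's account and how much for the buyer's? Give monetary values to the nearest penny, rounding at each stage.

FCA: the seller delivers export-cleared goods to the carrier; the buyer bears costs from that point.
Seller's account: goods 140023.82 + inland to port 722.70 + export clearance 331.31 = 141077.83
Buyer's account: origin terminal 527.94 + freight 3247.49 + insurance 645.83 + destination terminal 915.54 + brokerage 280.30 + duty 1599.03 + delivery 1002.69 = 8218.82

Seller: GBP 141077.83; buyer: GBP 8218.82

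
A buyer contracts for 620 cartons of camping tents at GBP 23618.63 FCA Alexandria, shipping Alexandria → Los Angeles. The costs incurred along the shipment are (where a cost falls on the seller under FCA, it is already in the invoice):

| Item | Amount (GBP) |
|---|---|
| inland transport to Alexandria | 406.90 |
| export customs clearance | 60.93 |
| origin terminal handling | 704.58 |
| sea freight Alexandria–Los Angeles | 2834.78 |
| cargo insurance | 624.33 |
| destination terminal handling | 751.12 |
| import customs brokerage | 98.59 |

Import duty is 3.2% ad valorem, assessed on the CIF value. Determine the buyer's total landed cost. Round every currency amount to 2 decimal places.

Total landed cost: GBP 29521.06

FCA: the seller delivers export-cleared goods to the carrier; the buyer bears costs from that point.
Already in the invoice (seller's account under FCA): inland to port, export clearance — exclude.
CIF value = FCA price + origin terminal + freight + insurance = 23618.63 + 704.58 + 2834.78 + 624.33 = 27782.32
Import duty = 27782.32 × 3.2% = 889.03
Buyer bears: origin terminal 704.58 + freight 2834.78 + insurance 624.33 + destination terminal 751.12 + brokerage 98.59 + duty 889.03 = 5902.43
Landed cost = invoice 23618.63 + 5902.43 = 29521.06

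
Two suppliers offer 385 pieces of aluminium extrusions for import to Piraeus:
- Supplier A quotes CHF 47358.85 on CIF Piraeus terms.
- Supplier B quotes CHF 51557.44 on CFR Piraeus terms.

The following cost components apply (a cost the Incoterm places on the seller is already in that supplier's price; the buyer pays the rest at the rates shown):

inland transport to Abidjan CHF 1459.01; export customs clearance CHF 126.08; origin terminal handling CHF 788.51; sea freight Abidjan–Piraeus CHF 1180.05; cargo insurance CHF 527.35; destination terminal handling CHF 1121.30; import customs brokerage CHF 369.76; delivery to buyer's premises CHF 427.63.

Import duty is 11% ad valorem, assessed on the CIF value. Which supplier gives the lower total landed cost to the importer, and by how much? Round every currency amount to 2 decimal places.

Supplier A (CIF):
The CIF price already equals the CIF value: 47358.85
Import duty = 47358.85 × 11% = 5209.47
Buyer bears (A): 1121.30 + 369.76 + 427.63 = 1918.69
Landed cost (A) = invoice 47358.85 + 1918.69 + duty 5209.47 = 54487.01
Supplier B (CFR):
CIF value = CFR price + insurance = 51557.44 + 527.35 = 52084.79
Import duty = 52084.79 × 11% = 5729.33
Buyer bears (B): 527.35 + 1121.30 + 369.76 + 427.63 = 2446.04
Landed cost (B) = invoice 51557.44 + 2446.04 + duty 5729.33 = 59732.81
Difference = |54487.01 − 59732.81| = 5245.80

Supplier A is cheaper by CHF 5245.80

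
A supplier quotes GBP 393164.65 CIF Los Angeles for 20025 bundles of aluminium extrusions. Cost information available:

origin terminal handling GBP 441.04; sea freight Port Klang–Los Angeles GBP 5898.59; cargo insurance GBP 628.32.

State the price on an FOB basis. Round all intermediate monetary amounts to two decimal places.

FOB price: GBP 386637.74

Not relevant to the conversion: origin terminal — on the seller under both CIF and FOB; already in the CIF price and stays in the FOB price.
From CIF to FOB, the seller no longer bears: freight, insurance.
FOB price = 393164.65 − 5898.59 − 628.32 = 386637.74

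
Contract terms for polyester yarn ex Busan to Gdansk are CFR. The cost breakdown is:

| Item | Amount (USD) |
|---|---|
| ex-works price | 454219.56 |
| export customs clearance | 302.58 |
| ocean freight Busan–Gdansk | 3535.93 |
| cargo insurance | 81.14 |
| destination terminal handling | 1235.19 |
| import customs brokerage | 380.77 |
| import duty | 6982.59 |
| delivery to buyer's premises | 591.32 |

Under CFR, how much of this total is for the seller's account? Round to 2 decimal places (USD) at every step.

CFR: the seller pays costs through ocean freight to the destination port, but not insurance.
Seller's account: goods 454219.56 + export clearance 302.58 + freight 3535.93 = 458058.07
Buyer's account: insurance 81.14 + destination terminal 1235.19 + brokerage 380.77 + duty 6982.59 + delivery 591.32 = 9271.01

Seller's account: USD 458058.07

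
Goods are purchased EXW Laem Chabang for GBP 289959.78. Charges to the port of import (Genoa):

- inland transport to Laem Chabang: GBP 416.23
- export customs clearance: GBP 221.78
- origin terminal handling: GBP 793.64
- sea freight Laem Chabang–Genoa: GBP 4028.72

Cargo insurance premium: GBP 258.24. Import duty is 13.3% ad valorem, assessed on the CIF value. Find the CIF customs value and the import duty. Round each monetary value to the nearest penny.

CIF value: GBP 295678.39; import duty: GBP 39325.23

CIF = EXW price + pre-shipment costs + freight + insurance
CIF = 289959.78 + 416.23 + 221.78 + 793.64 + 4028.72 + 258.24 = 295678.39
Import duty = 295678.39 × 13.3% = 39325.23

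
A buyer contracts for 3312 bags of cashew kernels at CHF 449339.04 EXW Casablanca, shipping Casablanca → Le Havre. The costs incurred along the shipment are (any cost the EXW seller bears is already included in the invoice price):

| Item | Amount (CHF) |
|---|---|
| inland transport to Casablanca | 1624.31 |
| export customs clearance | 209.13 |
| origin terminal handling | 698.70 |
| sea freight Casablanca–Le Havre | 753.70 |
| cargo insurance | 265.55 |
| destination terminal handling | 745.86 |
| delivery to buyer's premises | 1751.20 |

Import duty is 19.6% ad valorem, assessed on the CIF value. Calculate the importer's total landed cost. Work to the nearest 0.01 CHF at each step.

EXW: the seller makes goods available at their premises; the buyer bears all onward costs.
CIF value = EXW price + inland to port + export clearance + origin terminal + freight + insurance = 449339.04 + 1624.31 + 209.13 + 698.70 + 753.70 + 265.55 = 452890.43
Import duty = 452890.43 × 19.6% = 88766.52
Buyer bears: inland to port 1624.31 + export clearance 209.13 + origin terminal 698.70 + freight 753.70 + insurance 265.55 + destination terminal 745.86 + delivery 1751.20 + duty 88766.52 = 94814.97
Landed cost = invoice 449339.04 + 94814.97 = 544154.01

Total landed cost: CHF 544154.01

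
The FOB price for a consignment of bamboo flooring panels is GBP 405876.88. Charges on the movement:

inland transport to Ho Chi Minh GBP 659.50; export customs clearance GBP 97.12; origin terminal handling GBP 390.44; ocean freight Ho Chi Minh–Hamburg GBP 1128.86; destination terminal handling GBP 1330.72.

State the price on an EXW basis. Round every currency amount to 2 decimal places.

EXW price: GBP 404729.82

Not relevant to the conversion: destination terminal, freight — on the buyer under both terms; not part of either seller's price.
From FOB to EXW, the seller no longer bears: inland to port, export clearance, origin terminal.
EXW price = 405876.88 − 659.50 − 97.12 − 390.44 = 404729.82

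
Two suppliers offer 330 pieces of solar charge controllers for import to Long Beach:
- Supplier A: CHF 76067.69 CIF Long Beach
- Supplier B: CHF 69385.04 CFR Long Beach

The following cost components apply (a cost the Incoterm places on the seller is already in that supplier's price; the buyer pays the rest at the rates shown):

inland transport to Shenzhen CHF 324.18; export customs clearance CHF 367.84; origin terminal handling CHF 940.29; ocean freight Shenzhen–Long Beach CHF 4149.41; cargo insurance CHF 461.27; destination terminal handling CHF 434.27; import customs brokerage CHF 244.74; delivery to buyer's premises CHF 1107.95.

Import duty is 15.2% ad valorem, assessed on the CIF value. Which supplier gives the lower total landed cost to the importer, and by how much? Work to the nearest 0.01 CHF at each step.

Supplier B is cheaper by CHF 7167.03

Supplier A (CIF):
The CIF price already equals the CIF value: 76067.69
Import duty = 76067.69 × 15.2% = 11562.29
Buyer bears (A): 434.27 + 244.74 + 1107.95 = 1786.96
Landed cost (A) = invoice 76067.69 + 1786.96 + duty 11562.29 = 89416.94
Supplier B (CFR):
CIF value = CFR price + insurance = 69385.04 + 461.27 = 69846.31
Import duty = 69846.31 × 15.2% = 10616.64
Buyer bears (B): 461.27 + 434.27 + 244.74 + 1107.95 = 2248.23
Landed cost (B) = invoice 69385.04 + 2248.23 + duty 10616.64 = 82249.91
Difference = |89416.94 − 82249.91| = 7167.03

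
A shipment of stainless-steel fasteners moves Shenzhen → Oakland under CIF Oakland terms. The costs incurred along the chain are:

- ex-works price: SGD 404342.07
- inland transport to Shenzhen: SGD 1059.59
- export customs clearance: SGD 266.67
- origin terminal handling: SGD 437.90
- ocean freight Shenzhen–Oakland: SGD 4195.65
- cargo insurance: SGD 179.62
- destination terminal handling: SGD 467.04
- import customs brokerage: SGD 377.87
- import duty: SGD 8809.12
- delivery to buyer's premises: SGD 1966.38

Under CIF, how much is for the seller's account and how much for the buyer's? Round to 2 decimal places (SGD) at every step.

Seller: SGD 410481.50; buyer: SGD 11620.41

CIF: the seller pays costs through ocean freight and marine insurance to the destination port.
Seller's account: goods 404342.07 + inland to port 1059.59 + export clearance 266.67 + origin terminal 437.90 + freight 4195.65 + insurance 179.62 = 410481.50
Buyer's account: destination terminal 467.04 + brokerage 377.87 + duty 8809.12 + delivery 1966.38 = 11620.41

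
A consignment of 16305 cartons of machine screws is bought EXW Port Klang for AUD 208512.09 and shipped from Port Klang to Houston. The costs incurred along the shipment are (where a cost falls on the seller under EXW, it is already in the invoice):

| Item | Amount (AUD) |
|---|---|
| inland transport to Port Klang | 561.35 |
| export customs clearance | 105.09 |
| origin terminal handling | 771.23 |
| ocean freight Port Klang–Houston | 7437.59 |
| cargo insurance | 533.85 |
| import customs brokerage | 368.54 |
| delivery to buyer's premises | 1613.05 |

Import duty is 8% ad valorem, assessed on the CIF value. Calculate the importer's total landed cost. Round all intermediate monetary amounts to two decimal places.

Total landed cost: AUD 237336.49

EXW: the seller makes goods available at their premises; the buyer bears all onward costs.
CIF value = EXW price + inland to port + export clearance + origin terminal + freight + insurance = 208512.09 + 561.35 + 105.09 + 771.23 + 7437.59 + 533.85 = 217921.20
Import duty = 217921.20 × 8% = 17433.70
Buyer bears: inland to port 561.35 + export clearance 105.09 + origin terminal 771.23 + freight 7437.59 + insurance 533.85 + brokerage 368.54 + delivery 1613.05 + duty 17433.70 = 28824.40
Landed cost = invoice 208512.09 + 28824.40 = 237336.49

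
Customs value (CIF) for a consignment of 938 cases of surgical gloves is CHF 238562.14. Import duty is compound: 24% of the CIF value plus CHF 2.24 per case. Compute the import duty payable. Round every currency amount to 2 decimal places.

Import duty: CHF 59356.03

Ad valorem component: 238562.14 × 24% = 57254.91
Specific component: 938 × 2.24 = 2101.12
Import duty = 57254.91 + 2101.12 = 59356.03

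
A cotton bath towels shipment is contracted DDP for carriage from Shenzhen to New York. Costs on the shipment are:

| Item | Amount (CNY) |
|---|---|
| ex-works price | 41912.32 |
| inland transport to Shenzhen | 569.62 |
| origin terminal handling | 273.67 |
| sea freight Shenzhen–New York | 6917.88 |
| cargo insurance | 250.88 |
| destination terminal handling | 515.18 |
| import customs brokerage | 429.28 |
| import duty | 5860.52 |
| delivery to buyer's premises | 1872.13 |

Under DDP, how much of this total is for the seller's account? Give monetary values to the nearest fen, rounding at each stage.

DDP: the seller bears all costs including import duty.
Seller's account: goods 41912.32 + inland to port 569.62 + origin terminal 273.67 + freight 6917.88 + insurance 250.88 + destination terminal 515.18 + brokerage 429.28 + duty 5860.52 + delivery 1872.13 = 58601.48
Buyer's account: 0.00

Seller's account: CNY 58601.48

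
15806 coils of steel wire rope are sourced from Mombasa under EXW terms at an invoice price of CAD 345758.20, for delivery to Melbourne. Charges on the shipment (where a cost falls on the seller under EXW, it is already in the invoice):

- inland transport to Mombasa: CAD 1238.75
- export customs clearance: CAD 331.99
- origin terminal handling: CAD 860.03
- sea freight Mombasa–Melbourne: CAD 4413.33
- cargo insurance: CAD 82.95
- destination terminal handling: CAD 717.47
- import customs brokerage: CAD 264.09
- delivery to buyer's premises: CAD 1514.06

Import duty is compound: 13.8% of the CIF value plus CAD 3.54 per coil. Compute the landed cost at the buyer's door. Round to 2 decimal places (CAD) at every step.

EXW: the seller makes goods available at their premises; the buyer bears all onward costs.
CIF value = EXW price + inland to port + export clearance + origin terminal + freight + insurance = 345758.20 + 1238.75 + 331.99 + 860.03 + 4413.33 + 82.95 = 352685.25
Ad valorem component: 352685.25 × 13.8% = 48670.56
Specific component: 15806 × 3.54 = 55953.24
Import duty = 48670.56 + 55953.24 = 104623.80
Buyer bears: inland to port 1238.75 + export clearance 331.99 + origin terminal 860.03 + freight 4413.33 + insurance 82.95 + destination terminal 717.47 + brokerage 264.09 + delivery 1514.06 + duty 104623.80 = 114046.47
Landed cost = invoice 345758.20 + 114046.47 = 459804.67

Total landed cost: CAD 459804.67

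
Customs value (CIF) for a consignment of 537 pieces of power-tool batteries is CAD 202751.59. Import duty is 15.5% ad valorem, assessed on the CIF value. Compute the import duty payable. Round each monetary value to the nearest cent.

Import duty: CAD 31426.50

Import duty = 202751.59 × 15.5% = 31426.50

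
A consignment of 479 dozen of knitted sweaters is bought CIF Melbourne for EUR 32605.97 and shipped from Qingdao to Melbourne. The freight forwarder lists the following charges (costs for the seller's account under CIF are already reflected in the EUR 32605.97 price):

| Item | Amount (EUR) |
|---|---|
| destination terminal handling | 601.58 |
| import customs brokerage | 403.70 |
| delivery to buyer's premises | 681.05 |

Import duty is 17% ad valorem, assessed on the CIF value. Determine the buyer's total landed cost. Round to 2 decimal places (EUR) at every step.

CIF: the seller pays costs through ocean freight and marine insurance to the destination port.
The CIF price already equals the CIF value: 32605.97
Import duty = 32605.97 × 17% = 5543.01
Buyer bears: destination terminal 601.58 + brokerage 403.70 + delivery 681.05 + duty 5543.01 = 7229.34
Landed cost = invoice 32605.97 + 7229.34 = 39835.31

Total landed cost: EUR 39835.31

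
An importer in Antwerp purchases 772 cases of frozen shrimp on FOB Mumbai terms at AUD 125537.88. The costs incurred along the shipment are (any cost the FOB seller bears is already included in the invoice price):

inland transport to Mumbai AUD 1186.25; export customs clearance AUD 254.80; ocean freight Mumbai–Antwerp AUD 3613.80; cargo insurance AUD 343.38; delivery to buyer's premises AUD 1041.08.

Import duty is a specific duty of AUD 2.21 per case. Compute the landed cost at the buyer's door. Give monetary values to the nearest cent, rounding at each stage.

FOB: the seller bears costs until goods are on board at the origin port; the buyer bears freight, insurance and all costs thereafter.
Already in the invoice (seller's account under FOB): inland to port, export clearance — exclude.
CIF value = FOB price + freight + insurance = 125537.88 + 3613.80 + 343.38 = 129495.06
Import duty = 772 × 2.21 = 1706.12
Buyer bears: freight 3613.80 + insurance 343.38 + delivery 1041.08 + duty 1706.12 = 6704.38
Landed cost = invoice 125537.88 + 6704.38 = 132242.26

Total landed cost: AUD 132242.26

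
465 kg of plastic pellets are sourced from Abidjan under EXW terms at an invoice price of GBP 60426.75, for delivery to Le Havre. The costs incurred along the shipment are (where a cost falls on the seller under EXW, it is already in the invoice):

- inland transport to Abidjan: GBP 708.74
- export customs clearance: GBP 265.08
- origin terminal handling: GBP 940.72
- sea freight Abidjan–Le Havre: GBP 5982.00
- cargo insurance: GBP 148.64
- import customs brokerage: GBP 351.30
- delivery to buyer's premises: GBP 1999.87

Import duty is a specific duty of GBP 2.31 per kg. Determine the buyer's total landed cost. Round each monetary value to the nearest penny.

EXW: the seller makes goods available at their premises; the buyer bears all onward costs.
CIF value = EXW price + inland to port + export clearance + origin terminal + freight + insurance = 60426.75 + 708.74 + 265.08 + 940.72 + 5982.00 + 148.64 = 68471.93
Import duty = 465 × 2.31 = 1074.15
Buyer bears: inland to port 708.74 + export clearance 265.08 + origin terminal 940.72 + freight 5982.00 + insurance 148.64 + brokerage 351.30 + delivery 1999.87 + duty 1074.15 = 11470.50
Landed cost = invoice 60426.75 + 11470.50 = 71897.25

Total landed cost: GBP 71897.25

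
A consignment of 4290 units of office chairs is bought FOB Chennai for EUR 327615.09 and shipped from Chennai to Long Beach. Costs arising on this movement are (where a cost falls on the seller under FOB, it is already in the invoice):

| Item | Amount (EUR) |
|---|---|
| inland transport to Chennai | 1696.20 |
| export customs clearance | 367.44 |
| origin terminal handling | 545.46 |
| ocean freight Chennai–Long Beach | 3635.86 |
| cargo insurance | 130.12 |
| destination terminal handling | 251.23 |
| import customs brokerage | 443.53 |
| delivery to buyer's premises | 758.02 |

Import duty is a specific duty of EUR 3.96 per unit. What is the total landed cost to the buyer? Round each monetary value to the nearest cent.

Total landed cost: EUR 349822.25

FOB: the seller bears costs until goods are on board at the origin port; the buyer bears freight, insurance and all costs thereafter.
Already in the invoice (seller's account under FOB): inland to port, export clearance, origin terminal — exclude.
CIF value = FOB price + freight + insurance = 327615.09 + 3635.86 + 130.12 = 331381.07
Import duty = 4290 × 3.96 = 16988.40
Buyer bears: freight 3635.86 + insurance 130.12 + destination terminal 251.23 + brokerage 443.53 + delivery 758.02 + duty 16988.40 = 22207.16
Landed cost = invoice 327615.09 + 22207.16 = 349822.25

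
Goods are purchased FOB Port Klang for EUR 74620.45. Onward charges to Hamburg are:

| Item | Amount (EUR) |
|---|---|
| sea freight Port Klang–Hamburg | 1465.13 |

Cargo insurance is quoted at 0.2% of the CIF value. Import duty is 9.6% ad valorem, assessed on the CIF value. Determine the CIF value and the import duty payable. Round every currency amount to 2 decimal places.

CIF value: EUR 76238.06; import duty: EUR 7318.85

Let C be the CIF value. C = FOB price + freight + 0.2% × C
C − 0.2% × C = 74620.45 + 1465.13
0.998 × C = 76085.58
C = 76085.58 / 0.998 = 76238.06
Insurance premium = 0.2% × 76238.06 = 152.48
Import duty = 76238.06 × 9.6% = 7318.85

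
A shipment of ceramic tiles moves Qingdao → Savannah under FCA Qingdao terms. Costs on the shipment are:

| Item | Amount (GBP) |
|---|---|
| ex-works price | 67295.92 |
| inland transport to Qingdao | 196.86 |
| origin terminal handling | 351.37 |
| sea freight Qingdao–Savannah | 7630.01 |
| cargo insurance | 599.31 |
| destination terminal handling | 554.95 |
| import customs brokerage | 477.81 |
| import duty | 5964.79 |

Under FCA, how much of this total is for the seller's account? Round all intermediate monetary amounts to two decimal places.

Seller's account: GBP 67492.78

FCA: the seller delivers export-cleared goods to the carrier; the buyer bears costs from that point.
Seller's account: goods 67295.92 + inland to port 196.86 = 67492.78
Buyer's account: origin terminal 351.37 + freight 7630.01 + insurance 599.31 + destination terminal 554.95 + brokerage 477.81 + duty 5964.79 = 15578.24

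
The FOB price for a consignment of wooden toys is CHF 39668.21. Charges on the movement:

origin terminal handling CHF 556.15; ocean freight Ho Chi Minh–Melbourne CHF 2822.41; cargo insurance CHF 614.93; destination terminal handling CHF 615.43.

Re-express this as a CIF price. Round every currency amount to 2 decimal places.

CIF price: CHF 43105.55

Not relevant to the conversion: origin terminal — on the seller under both FOB and CIF; already in the FOB price and stays in the CIF price. destination terminal — on the buyer under both terms; not part of either seller's price.
From FOB to CIF, the seller additionally bears: freight, insurance.
CIF price = 39668.21 + 2822.41 + 614.93 = 43105.55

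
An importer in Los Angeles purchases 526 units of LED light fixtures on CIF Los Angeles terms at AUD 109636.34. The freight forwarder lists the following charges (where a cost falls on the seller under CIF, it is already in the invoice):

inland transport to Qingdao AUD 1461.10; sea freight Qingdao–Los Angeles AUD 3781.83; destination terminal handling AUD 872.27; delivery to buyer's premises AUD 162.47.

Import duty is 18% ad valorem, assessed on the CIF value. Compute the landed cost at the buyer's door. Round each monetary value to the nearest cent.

CIF: the seller pays costs through ocean freight and marine insurance to the destination port.
Already in the invoice (seller's account under CIF): inland to port, freight — exclude.
The CIF price already equals the CIF value: 109636.34
Import duty = 109636.34 × 18% = 19734.54
Buyer bears: destination terminal 872.27 + delivery 162.47 + duty 19734.54 = 20769.28
Landed cost = invoice 109636.34 + 20769.28 = 130405.62

Total landed cost: AUD 130405.62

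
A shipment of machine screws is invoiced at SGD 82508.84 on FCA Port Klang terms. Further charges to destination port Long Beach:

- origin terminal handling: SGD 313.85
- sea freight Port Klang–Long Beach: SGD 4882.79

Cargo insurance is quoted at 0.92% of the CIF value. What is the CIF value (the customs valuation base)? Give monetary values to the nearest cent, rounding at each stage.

CIF value: SGD 88519.86

Let C be the CIF value. C = FCA price + pre-shipment costs + freight + 0.92% × C
C − 0.92% × C = 82508.84 + 313.85 + 4882.79
0.9908 × C = 87705.48
C = 87705.48 / 0.9908 = 88519.86
Insurance premium = 0.92% × 88519.86 = 814.38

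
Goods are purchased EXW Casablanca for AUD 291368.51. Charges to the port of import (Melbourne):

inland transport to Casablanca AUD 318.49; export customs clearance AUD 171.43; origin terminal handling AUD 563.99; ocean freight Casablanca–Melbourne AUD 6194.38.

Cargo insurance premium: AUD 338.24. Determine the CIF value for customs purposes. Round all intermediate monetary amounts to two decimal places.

CIF value: AUD 298955.04

CIF = EXW price + pre-shipment costs + freight + insurance
CIF = 291368.51 + 318.49 + 171.43 + 563.99 + 6194.38 + 338.24 = 298955.04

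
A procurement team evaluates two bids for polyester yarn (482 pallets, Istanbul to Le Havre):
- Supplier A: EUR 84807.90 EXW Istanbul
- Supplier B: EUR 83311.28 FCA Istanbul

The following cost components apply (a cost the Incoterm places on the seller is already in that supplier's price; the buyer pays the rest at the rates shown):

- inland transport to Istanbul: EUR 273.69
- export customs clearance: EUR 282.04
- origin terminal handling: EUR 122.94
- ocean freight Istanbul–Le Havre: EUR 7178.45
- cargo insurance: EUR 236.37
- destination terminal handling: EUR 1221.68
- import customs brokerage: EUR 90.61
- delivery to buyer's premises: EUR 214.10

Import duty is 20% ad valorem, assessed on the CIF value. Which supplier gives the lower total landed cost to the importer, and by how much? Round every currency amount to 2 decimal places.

Supplier A (EXW):
CIF value = EXW price + inland to port + export clearance + origin terminal + freight + insurance = 84807.90 + 273.69 + 282.04 + 122.94 + 7178.45 + 236.37 = 92901.39
Import duty = 92901.39 × 20% = 18580.28
Buyer bears (A): 273.69 + 282.04 + 122.94 + 7178.45 + 236.37 + 1221.68 + 90.61 + 214.10 = 9619.88
Landed cost (A) = invoice 84807.90 + 9619.88 + duty 18580.28 = 113008.06
Supplier B (FCA):
CIF value = FCA price + origin terminal + freight + insurance = 83311.28 + 122.94 + 7178.45 + 236.37 = 90849.04
Import duty = 90849.04 × 20% = 18169.81
Buyer bears (B): 122.94 + 7178.45 + 236.37 + 1221.68 + 90.61 + 214.10 = 9064.15
Landed cost (B) = invoice 83311.28 + 9064.15 + duty 18169.81 = 110545.24
Difference = |113008.06 − 110545.24| = 2462.82

Supplier B is cheaper by EUR 2462.82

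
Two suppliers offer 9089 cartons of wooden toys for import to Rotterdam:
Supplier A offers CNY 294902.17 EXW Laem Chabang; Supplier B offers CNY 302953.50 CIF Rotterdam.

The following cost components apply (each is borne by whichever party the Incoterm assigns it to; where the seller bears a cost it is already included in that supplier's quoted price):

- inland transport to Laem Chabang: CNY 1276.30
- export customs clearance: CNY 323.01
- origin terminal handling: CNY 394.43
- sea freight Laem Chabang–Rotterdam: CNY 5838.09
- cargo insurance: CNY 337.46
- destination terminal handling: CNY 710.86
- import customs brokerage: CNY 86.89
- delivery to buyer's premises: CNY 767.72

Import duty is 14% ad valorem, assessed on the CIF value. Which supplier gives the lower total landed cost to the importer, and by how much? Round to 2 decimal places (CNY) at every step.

Supplier A (EXW):
CIF value = EXW price + inland to port + export clearance + origin terminal + freight + insurance = 294902.17 + 1276.30 + 323.01 + 394.43 + 5838.09 + 337.46 = 303071.46
Import duty = 303071.46 × 14% = 42430.00
Buyer bears (A): 1276.30 + 323.01 + 394.43 + 5838.09 + 337.46 + 710.86 + 86.89 + 767.72 = 9734.76
Landed cost (A) = invoice 294902.17 + 9734.76 + duty 42430.00 = 347066.93
Supplier B (CIF):
The CIF price already equals the CIF value: 302953.50
Import duty = 302953.50 × 14% = 42413.49
Buyer bears (B): 710.86 + 86.89 + 767.72 = 1565.47
Landed cost (B) = invoice 302953.50 + 1565.47 + duty 42413.49 = 346932.46
Difference = |347066.93 − 346932.46| = 134.47

Supplier B is cheaper by CNY 134.47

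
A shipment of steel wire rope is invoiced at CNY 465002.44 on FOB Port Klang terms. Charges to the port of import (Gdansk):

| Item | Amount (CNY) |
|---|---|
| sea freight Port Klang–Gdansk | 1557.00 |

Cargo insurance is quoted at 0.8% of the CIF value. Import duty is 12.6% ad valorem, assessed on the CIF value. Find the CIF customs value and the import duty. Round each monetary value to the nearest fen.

Let C be the CIF value. C = FOB price + freight + 0.8% × C
C − 0.8% × C = 465002.44 + 1557.00
0.992 × C = 466559.44
C = 466559.44 / 0.992 = 470322.02
Insurance premium = 0.8% × 470322.02 = 3762.58
Import duty = 470322.02 × 12.6% = 59260.57

CIF value: CNY 470322.02; import duty: CNY 59260.57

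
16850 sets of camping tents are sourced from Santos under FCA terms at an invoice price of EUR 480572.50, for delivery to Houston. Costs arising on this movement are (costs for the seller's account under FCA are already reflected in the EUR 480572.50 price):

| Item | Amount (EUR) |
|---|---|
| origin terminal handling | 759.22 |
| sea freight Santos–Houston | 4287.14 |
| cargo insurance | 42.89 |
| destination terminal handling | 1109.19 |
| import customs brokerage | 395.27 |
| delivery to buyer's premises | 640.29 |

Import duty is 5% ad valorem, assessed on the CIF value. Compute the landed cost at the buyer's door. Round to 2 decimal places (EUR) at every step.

Total landed cost: EUR 512089.59

FCA: the seller delivers export-cleared goods to the carrier; the buyer bears costs from that point.
CIF value = FCA price + origin terminal + freight + insurance = 480572.50 + 759.22 + 4287.14 + 42.89 = 485661.75
Import duty = 485661.75 × 5% = 24283.09
Buyer bears: origin terminal 759.22 + freight 4287.14 + insurance 42.89 + destination terminal 1109.19 + brokerage 395.27 + delivery 640.29 + duty 24283.09 = 31517.09
Landed cost = invoice 480572.50 + 31517.09 = 512089.59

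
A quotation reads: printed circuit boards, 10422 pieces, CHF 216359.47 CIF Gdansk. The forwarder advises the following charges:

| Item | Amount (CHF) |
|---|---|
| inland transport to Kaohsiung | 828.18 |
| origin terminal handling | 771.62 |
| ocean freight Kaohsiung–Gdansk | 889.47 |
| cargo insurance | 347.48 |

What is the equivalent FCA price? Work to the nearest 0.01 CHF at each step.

Not relevant to the conversion: inland to port — on the seller under both CIF and FCA; already in the CIF price and stays in the FCA price.
From CIF to FCA, the seller no longer bears: origin terminal, freight, insurance.
FCA price = 216359.47 − 771.62 − 889.47 − 347.48 = 214350.90

FCA price: CHF 214350.90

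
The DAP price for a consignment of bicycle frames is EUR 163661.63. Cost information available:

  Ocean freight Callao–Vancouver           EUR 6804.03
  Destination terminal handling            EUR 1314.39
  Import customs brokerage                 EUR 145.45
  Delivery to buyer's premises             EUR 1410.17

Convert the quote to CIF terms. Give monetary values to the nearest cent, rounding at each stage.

CIF price: EUR 160937.07

Not relevant to the conversion: freight — on the seller under both DAP and CIF; already in the DAP price and stays in the CIF price. brokerage — on the buyer under both terms; not part of either seller's price.
From DAP to CIF, the seller no longer bears: destination terminal, delivery.
CIF price = 163661.63 − 1314.39 − 1410.17 = 160937.07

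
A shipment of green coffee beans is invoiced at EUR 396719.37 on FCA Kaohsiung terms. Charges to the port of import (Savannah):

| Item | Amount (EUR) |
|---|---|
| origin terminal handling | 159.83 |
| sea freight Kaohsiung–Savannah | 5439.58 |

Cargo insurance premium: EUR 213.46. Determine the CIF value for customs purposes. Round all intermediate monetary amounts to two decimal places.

CIF = FCA price + pre-shipment costs + freight + insurance
CIF = 396719.37 + 159.83 + 5439.58 + 213.46 = 402532.24

CIF value: EUR 402532.24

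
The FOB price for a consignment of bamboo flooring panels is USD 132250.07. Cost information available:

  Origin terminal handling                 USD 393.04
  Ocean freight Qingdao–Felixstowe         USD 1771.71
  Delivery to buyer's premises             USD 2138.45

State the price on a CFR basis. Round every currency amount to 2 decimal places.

Not relevant to the conversion: origin terminal — on the seller under both FOB and CFR; already in the FOB price and stays in the CFR price. delivery — on the buyer under both terms; not part of either seller's price.
From FOB to CFR, the seller additionally bears: freight.
CFR price = 132250.07 + 1771.71 = 134021.78

CFR price: USD 134021.78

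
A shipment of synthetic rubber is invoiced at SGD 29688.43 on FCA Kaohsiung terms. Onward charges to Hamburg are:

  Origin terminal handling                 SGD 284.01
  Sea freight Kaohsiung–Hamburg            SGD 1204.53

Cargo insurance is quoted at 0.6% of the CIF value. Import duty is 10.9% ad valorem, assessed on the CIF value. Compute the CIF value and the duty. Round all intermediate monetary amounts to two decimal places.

Let C be the CIF value. C = FCA price + pre-shipment costs + freight + 0.6% × C
C − 0.6% × C = 29688.43 + 284.01 + 1204.53
0.994 × C = 31176.97
C = 31176.97 / 0.994 = 31365.16
Insurance premium = 0.6% × 31365.16 = 188.19
Import duty = 31365.16 × 10.9% = 3418.80

CIF value: SGD 31365.16; import duty: SGD 3418.80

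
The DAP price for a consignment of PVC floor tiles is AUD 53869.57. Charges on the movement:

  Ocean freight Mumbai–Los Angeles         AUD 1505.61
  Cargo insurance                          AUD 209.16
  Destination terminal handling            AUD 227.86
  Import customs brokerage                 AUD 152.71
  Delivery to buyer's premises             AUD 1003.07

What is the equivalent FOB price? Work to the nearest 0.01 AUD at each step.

Not relevant to the conversion: brokerage — on the buyer under both terms; not part of either seller's price.
From DAP to FOB, the seller no longer bears: freight, insurance, destination terminal, delivery.
FOB price = 53869.57 − 1505.61 − 209.16 − 227.86 − 1003.07 = 50923.87

FOB price: AUD 50923.87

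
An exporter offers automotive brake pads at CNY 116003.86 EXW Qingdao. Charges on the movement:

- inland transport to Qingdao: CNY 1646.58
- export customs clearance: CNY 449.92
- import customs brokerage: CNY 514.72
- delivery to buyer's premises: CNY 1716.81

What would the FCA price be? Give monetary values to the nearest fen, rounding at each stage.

FCA price: CNY 118100.36

Not relevant to the conversion: delivery, brokerage — on the buyer under both terms; not part of either seller's price.
From EXW to FCA, the seller additionally bears: inland to port, export clearance.
FCA price = 116003.86 + 1646.58 + 449.92 = 118100.36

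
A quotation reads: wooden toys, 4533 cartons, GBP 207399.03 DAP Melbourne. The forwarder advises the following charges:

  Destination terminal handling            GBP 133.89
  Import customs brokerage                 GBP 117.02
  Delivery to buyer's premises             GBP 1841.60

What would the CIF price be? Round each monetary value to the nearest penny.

Not relevant to the conversion: brokerage — on the buyer under both terms; not part of either seller's price.
From DAP to CIF, the seller no longer bears: destination terminal, delivery.
CIF price = 207399.03 − 133.89 − 1841.60 = 205423.54

CIF price: GBP 205423.54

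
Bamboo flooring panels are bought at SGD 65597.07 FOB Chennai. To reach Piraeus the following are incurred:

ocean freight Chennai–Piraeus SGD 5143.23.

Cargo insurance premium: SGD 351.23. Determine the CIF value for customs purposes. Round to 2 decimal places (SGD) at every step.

CIF = FOB price + freight + insurance
CIF = 65597.07 + 5143.23 + 351.23 = 71091.53

CIF value: SGD 71091.53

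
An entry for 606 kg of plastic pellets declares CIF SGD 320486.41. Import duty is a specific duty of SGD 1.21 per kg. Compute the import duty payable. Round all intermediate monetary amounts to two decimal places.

Import duty: SGD 733.26

Import duty = 606 × 1.21 = 733.26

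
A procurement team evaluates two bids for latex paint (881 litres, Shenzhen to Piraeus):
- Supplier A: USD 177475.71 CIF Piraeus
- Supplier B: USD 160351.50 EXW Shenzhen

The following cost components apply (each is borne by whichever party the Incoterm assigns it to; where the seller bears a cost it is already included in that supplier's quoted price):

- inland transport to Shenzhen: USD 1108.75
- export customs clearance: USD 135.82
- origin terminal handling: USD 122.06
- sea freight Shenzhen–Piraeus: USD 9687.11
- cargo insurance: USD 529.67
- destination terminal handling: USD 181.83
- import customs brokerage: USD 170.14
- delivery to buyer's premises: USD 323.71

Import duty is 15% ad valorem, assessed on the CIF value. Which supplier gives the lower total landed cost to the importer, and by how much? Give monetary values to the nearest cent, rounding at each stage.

Supplier A (CIF):
The CIF price already equals the CIF value: 177475.71
Import duty = 177475.71 × 15% = 26621.36
Buyer bears (A): 181.83 + 170.14 + 323.71 = 675.68
Landed cost (A) = invoice 177475.71 + 675.68 + duty 26621.36 = 204772.75
Supplier B (EXW):
CIF value = EXW price + inland to port + export clearance + origin terminal + freight + insurance = 160351.50 + 1108.75 + 135.82 + 122.06 + 9687.11 + 529.67 = 171934.91
Import duty = 171934.91 × 15% = 25790.24
Buyer bears (B): 1108.75 + 135.82 + 122.06 + 9687.11 + 529.67 + 181.83 + 170.14 + 323.71 = 12259.09
Landed cost (B) = invoice 160351.50 + 12259.09 + duty 25790.24 = 198400.83
Difference = |204772.75 − 198400.83| = 6371.92

Supplier B is cheaper by USD 6371.92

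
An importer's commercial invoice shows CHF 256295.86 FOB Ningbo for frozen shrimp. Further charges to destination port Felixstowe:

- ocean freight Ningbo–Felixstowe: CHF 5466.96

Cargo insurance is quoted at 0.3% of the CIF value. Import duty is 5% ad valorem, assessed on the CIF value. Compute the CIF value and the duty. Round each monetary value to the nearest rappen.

CIF value: CHF 262550.47; import duty: CHF 13127.52

Let C be the CIF value. C = FOB price + freight + 0.3% × C
C − 0.3% × C = 256295.86 + 5466.96
0.997 × C = 261762.82
C = 261762.82 / 0.997 = 262550.47
Insurance premium = 0.3% × 262550.47 = 787.65
Import duty = 262550.47 × 5% = 13127.52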